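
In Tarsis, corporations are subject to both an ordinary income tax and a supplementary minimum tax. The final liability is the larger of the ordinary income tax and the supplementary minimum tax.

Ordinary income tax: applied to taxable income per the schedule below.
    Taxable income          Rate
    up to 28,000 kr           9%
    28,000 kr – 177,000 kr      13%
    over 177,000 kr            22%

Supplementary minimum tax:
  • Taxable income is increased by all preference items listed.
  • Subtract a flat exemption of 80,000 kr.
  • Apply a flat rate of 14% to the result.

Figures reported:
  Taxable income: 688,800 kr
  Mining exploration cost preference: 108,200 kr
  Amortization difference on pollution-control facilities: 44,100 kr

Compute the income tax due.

134,486 kr

Ordinary income tax:
  28,000 kr × 9% = 2,520 kr
  149,000 kr × 13% = 19,370 kr
  511,800 kr × 22% = 112,596 kr
  → 134,486 kr

Supplementary minimum tax:
  Adjusted income: 688,800 kr + 108,200 kr + 44,100 kr = 841,100 kr
  Less exemption 80,000 kr → base 761,100 kr
  761,100 kr × 14% = 106,554 kr

134,486 kr > 106,554 kr, so the ordinary income tax governs.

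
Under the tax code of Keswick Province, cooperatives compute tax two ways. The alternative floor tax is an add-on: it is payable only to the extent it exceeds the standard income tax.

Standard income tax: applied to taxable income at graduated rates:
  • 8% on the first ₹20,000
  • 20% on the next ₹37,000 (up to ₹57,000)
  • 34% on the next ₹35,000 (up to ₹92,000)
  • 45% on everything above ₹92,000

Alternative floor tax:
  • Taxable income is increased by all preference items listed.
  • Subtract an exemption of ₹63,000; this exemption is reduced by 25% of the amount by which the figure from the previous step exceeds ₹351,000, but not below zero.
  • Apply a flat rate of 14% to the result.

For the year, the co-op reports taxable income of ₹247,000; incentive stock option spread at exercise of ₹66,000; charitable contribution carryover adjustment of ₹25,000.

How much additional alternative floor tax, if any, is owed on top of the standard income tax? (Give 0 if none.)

₹0

Alternative floor tax:
  Adjusted income: ₹247,000 + ₹66,000 + ₹25,000 = ₹338,000
  Exemption: ₹338,000 ≤ ₹351,000, so full ₹63,000 applies
  Base: ₹338,000 − ₹63,000 = ₹275,000
  ₹275,000 × 14% = ₹38,500

Standard income tax:
  ₹20,000 × 8% = ₹1,600
  ₹37,000 × 20% = ₹7,400
  ₹35,000 × 34% = ₹11,900
  ₹155,000 × 45% = ₹69,750
  → ₹90,650

₹38,500 ≤ ₹90,650, so no add-on is due.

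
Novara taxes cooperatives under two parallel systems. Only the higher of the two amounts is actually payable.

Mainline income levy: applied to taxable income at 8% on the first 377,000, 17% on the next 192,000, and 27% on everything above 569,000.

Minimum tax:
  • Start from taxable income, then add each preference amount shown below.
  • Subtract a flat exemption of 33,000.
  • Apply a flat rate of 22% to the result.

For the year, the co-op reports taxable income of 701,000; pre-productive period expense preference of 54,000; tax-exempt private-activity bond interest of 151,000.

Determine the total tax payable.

Mainline income levy:
  377,000 × 8% = 30,160
  192,000 × 17% = 32,640
  132,000 × 27% = 35,640
  → 98,440

Minimum tax:
  Adjusted income: 701,000 + 54,000 + 151,000 = 906,000
  Less exemption 33,000 → base 873,000
  873,000 × 22% = 192,060

192,060 > 98,440, so the minimum tax is the binding amount.

192,060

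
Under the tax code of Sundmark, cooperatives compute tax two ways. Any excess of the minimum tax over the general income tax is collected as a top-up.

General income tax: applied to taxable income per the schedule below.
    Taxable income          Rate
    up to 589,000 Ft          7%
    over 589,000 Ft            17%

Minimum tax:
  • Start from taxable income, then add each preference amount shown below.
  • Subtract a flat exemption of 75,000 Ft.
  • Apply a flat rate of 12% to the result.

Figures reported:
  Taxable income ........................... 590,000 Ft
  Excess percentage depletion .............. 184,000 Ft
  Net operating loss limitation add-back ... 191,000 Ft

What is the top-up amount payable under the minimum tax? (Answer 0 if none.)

65,400 Ft

Minimum tax:
  Adjusted income: 590,000 Ft + 184,000 Ft + 191,000 Ft = 965,000 Ft
  Less exemption 75,000 Ft → base 890,000 Ft
  890,000 Ft × 12% = 106,800 Ft

General income tax:
  589,000 Ft × 7% = 41,230 Ft
  1,000 Ft × 17% = 170 Ft
  → 41,400 Ft

Excess of minimum tax over general income tax: 106,800 Ft − 41,400 Ft = 65,400 Ft.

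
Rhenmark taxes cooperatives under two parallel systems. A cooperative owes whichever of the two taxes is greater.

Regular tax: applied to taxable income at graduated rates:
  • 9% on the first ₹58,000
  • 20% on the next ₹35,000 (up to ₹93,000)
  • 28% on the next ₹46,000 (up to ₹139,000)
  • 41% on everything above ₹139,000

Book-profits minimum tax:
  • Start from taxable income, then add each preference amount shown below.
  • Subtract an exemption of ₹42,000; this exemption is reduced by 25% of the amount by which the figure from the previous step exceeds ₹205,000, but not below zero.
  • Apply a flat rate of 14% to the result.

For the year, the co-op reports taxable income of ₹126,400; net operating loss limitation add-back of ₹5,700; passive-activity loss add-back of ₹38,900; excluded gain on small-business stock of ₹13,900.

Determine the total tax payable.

Book-profits minimum tax:
  Adjusted income: ₹126,400 + ₹5,700 + ₹38,900 + ₹13,900 = ₹184,900
  Exemption: ₹184,900 ≤ ₹205,000, so full ₹42,000 applies
  Base: ₹184,900 − ₹42,000 = ₹142,900
  ₹142,900 × 14% = ₹20,006

Regular tax:
  ₹58,000 × 9% = ₹5,220
  ₹35,000 × 20% = ₹7,000
  ₹33,400 × 28% = ₹9,352
  → ₹21,572

₹21,572 > ₹20,006, so the regular tax governs.

₹21,572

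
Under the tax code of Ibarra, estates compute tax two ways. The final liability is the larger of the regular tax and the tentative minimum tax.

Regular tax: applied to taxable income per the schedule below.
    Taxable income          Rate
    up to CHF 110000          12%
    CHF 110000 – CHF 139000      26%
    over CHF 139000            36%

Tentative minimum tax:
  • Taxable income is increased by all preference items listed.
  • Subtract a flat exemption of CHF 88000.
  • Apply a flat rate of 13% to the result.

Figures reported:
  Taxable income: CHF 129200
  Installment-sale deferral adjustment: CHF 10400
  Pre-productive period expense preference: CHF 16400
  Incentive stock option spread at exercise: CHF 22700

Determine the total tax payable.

Tentative minimum tax:
  Adjusted income: CHF 129200 + CHF 10400 + CHF 16400 + CHF 22700 = CHF 178700
  Less exemption CHF 88000 → base CHF 90700
  CHF 90700 × 13% = CHF 11791

Regular tax:
  CHF 110000 × 12% = CHF 13200
  CHF 19200 × 26% = CHF 4992
  → CHF 18192

CHF 18192 > CHF 11791, so the regular tax governs.

CHF 18192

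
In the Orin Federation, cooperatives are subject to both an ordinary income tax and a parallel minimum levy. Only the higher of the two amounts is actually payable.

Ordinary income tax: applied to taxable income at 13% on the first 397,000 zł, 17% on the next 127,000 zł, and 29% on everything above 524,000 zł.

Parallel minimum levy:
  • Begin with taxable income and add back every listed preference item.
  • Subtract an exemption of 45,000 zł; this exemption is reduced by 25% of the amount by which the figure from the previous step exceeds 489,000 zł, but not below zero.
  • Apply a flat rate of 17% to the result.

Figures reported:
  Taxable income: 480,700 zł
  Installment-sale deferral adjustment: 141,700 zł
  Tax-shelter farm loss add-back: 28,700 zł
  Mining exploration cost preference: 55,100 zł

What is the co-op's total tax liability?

Ordinary income tax:
  397,000 zł × 13% = 51,610 zł
  83,700 zł × 17% = 14,229 zł
  → 65,839 zł

Parallel minimum levy:
  Adjusted income: 480,700 zł + 141,700 zł + 28,700 zł + 55,100 zł = 706,200 zł
  Exemption: 25% × (706,200 zł − 489,000 zł) = 54,300 zł ≥ 45,000 zł, so the exemption is fully phased out
  Base: 706,200 zł − 0 zł = 706,200 zł
  706,200 zł × 17% = 120,054 zł

120,054 zł > 65,839 zł, so the parallel minimum levy is the binding amount.

120,054 zł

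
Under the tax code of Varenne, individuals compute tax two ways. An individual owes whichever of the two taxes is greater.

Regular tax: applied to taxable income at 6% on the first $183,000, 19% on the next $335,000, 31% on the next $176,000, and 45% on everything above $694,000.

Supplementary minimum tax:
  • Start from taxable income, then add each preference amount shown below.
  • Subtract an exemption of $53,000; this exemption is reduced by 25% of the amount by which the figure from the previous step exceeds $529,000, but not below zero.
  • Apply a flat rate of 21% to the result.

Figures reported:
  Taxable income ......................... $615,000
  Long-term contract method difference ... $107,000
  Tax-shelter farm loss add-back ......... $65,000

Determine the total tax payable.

$165,270

Supplementary minimum tax:
  Adjusted income: $615,000 + $107,000 + $65,000 = $787,000
  Exemption: 25% × ($787,000 − $529,000) = $64,500 ≥ $53,000, so the exemption is fully phased out
  Base: $787,000 − $0 = $787,000
  $787,000 × 21% = $165,270

Regular tax:
  $183,000 × 6% = $10,980
  $335,000 × 19% = $63,650
  $97,000 × 31% = $30,070
  → $104,700

$165,270 > $104,700, so the supplementary minimum tax is the binding amount.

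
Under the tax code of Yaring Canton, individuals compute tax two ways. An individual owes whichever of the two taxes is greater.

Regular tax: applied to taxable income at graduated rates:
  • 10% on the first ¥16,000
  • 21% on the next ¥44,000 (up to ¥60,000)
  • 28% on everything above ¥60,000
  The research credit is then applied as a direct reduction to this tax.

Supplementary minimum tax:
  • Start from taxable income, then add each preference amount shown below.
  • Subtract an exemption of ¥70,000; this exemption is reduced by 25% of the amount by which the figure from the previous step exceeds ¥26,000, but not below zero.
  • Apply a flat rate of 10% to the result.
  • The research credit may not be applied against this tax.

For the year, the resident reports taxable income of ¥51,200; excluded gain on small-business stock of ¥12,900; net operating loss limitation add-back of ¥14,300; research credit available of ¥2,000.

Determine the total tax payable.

Regular tax:
  ¥16,000 × 10% = ¥1,600
  ¥35,200 × 21% = ¥7,392
  → ¥8,992
  Less research credit ¥2,000 → ¥6,992

Supplementary minimum tax:
  Adjusted income: ¥51,200 + ¥12,900 + ¥14,300 = ¥78,400
  Exemption: ¥70,000 − 25% × (¥78,400 − ¥26,000) = ¥70,000 − ¥13,100 = ¥56,900
  Base: ¥78,400 − ¥56,900 = ¥21,500
  ¥21,500 × 10% = ¥2,150

¥6,992 > ¥2,150, so the regular tax governs.

¥6,992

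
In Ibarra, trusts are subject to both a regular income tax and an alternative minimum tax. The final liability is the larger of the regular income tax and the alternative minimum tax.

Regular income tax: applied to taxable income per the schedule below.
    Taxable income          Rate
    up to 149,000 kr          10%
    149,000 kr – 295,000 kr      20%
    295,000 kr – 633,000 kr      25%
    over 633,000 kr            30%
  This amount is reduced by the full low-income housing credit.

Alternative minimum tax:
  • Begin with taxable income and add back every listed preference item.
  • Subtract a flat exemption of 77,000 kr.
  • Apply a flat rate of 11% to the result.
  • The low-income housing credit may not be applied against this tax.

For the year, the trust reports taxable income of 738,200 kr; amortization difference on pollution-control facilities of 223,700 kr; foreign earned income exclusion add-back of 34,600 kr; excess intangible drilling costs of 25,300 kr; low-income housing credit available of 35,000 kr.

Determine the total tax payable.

125,160 kr

Regular income tax:
  149,000 kr × 10% = 14,900 kr
  146,000 kr × 20% = 29,200 kr
  338,000 kr × 25% = 84,500 kr
  105,200 kr × 30% = 31,560 kr
  → 160,160 kr
  Less low-income housing credit 35,000 kr → 125,160 kr

Alternative minimum tax:
  Adjusted income: 738,200 kr + 223,700 kr + 34,600 kr + 25,300 kr = 1,021,800 kr
  Less exemption 77,000 kr → base 944,800 kr
  944,800 kr × 11% = 103,928 kr

125,160 kr > 103,928 kr, so the regular income tax governs.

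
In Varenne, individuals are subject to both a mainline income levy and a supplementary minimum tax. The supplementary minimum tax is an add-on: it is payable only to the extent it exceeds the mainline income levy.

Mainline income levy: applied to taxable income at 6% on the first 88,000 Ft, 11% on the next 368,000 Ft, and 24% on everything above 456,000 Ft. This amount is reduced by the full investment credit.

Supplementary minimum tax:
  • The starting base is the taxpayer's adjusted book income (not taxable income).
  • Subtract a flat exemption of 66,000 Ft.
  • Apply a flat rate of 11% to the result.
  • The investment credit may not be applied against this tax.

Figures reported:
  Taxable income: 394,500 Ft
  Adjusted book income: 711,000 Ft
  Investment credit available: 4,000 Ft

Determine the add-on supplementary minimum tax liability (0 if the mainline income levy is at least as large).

Mainline income levy:
  88,000 Ft × 6% = 5,280 Ft
  306,500 Ft × 11% = 33,715 Ft
  → 38,995 Ft
  Less investment credit 4,000 Ft → 34,995 Ft

Supplementary minimum tax:
  Base (adjusted book income): 711,000 Ft
  Less exemption 66,000 Ft → base 645,000 Ft
  645,000 Ft × 11% = 70,950 Ft

Excess of supplementary minimum tax over mainline income levy: 70,950 Ft − 34,995 Ft = 35,955 Ft.

35,955 Ft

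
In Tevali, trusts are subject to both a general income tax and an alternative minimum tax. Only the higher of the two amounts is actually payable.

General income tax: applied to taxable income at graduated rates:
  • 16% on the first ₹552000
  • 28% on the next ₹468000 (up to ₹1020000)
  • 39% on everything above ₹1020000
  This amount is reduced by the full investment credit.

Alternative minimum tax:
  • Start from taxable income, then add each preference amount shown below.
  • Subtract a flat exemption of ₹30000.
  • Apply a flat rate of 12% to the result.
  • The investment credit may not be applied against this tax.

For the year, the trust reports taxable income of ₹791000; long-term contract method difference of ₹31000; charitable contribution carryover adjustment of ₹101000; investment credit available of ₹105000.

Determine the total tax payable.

General income tax:
  ₹552000 × 16% = ₹88320
  ₹239000 × 28% = ₹66920
  → ₹155240
  Less investment credit ₹105000 → ₹50240

Alternative minimum tax:
  Adjusted income: ₹791000 + ₹31000 + ₹101000 = ₹923000
  Less exemption ₹30000 → base ₹893000
  ₹893000 × 12% = ₹107160

₹107160 > ₹50240, so the alternative minimum tax is the binding amount.

₹107160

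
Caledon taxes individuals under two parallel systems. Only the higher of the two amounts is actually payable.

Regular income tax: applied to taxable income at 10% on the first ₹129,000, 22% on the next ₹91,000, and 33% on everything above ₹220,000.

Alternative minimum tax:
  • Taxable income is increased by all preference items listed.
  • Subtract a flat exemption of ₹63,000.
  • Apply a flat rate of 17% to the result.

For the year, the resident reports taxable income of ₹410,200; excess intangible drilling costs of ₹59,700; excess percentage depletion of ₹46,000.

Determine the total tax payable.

₹95,686

Alternative minimum tax:
  Adjusted income: ₹410,200 + ₹59,700 + ₹46,000 = ₹515,900
  Less exemption ₹63,000 → base ₹452,900
  ₹452,900 × 17% = ₹76,993

Regular income tax:
  ₹129,000 × 10% = ₹12,900
  ₹91,000 × 22% = ₹20,020
  ₹190,200 × 33% = ₹62,766
  → ₹95,686

₹95,686 > ₹76,993, so the regular income tax governs.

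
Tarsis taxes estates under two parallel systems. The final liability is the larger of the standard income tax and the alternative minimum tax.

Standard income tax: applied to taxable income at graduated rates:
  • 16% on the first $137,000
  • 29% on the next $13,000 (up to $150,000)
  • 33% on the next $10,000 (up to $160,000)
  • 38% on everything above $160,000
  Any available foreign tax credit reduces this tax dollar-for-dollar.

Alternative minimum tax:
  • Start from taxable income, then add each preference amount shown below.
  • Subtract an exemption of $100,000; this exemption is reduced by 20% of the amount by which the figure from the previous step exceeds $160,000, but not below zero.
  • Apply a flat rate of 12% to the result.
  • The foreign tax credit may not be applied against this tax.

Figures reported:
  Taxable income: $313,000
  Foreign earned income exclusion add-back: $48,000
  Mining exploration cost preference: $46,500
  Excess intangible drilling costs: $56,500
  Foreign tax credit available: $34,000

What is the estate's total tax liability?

$53,130

Alternative minimum tax:
  Adjusted income: $313,000 + $48,000 + $46,500 + $56,500 = $464,000
  Exemption: $100,000 − 20% × ($464,000 − $160,000) = $100,000 − $60,800 = $39,200
  Base: $464,000 − $39,200 = $424,800
  $424,800 × 12% = $50,976

Standard income tax:
  $137,000 × 16% = $21,920
  $13,000 × 29% = $3,770
  $10,000 × 33% = $3,300
  $153,000 × 38% = $58,140
  → $87,130
  Less foreign tax credit $34,000 → $53,130

$53,130 > $50,976, so the standard income tax governs.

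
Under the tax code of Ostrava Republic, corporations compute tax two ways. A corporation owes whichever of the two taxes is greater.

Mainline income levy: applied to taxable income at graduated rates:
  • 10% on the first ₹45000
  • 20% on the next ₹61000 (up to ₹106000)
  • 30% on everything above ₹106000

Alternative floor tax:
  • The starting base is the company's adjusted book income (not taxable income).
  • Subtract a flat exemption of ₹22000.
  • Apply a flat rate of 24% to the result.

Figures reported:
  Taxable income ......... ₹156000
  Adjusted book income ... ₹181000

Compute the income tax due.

Mainline income levy:
  ₹45000 × 10% = ₹4500
  ₹61000 × 20% = ₹12200
  ₹50000 × 30% = ₹15000
  → ₹31700

Alternative floor tax:
  Base (adjusted book income): ₹181000
  Less exemption ₹22000 → base ₹159000
  ₹159000 × 24% = ₹38160

₹38160 > ₹31700, so the alternative floor tax is the binding amount.

₹38160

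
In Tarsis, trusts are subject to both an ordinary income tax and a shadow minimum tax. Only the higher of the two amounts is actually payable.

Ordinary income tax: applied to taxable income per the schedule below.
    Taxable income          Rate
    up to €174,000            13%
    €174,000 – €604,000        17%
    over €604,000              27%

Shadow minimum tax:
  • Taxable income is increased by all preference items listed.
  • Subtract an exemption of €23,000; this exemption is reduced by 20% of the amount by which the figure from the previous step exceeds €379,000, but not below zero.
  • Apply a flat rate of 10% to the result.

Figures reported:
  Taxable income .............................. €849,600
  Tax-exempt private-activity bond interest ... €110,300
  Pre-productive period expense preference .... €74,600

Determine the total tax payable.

Ordinary income tax:
  €174,000 × 13% = €22,620
  €430,000 × 17% = €73,100
  €245,600 × 27% = €66,312
  → €162,032

Shadow minimum tax:
  Adjusted income: €849,600 + €110,300 + €74,600 = €1,034,500
  Exemption: 20% × (€1,034,500 − €379,000) = €131,100 ≥ €23,000, so the exemption is fully phased out
  Base: €1,034,500 − €0 = €1,034,500
  €1,034,500 × 10% = €103,450

€162,032 > €103,450, so the ordinary income tax governs.

€162,032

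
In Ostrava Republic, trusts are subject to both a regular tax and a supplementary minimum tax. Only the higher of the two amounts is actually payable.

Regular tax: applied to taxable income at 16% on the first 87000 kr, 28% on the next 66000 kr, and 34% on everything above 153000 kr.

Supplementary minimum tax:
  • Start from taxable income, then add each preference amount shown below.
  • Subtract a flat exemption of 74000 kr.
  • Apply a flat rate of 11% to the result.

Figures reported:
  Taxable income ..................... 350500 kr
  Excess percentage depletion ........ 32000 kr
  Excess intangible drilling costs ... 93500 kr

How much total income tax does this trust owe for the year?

99550 kr

Regular tax:
  87000 kr × 16% = 13920 kr
  66000 kr × 28% = 18480 kr
  197500 kr × 34% = 67150 kr
  → 99550 kr

Supplementary minimum tax:
  Adjusted income: 350500 kr + 32000 kr + 93500 kr = 476000 kr
  Less exemption 74000 kr → base 402000 kr
  402000 kr × 11% = 44220 kr

99550 kr > 44220 kr, so the regular tax governs.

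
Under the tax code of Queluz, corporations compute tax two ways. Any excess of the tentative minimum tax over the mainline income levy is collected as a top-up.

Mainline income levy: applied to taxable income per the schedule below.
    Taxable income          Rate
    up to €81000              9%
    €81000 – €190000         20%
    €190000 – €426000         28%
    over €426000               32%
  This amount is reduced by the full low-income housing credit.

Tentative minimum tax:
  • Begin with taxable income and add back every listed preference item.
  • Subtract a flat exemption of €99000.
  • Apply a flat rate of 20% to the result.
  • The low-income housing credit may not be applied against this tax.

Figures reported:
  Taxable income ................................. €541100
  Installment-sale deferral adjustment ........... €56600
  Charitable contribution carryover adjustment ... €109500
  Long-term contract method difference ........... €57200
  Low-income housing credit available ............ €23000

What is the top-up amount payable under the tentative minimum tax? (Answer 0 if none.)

Mainline income levy:
  €81000 × 9% = €7290
  €109000 × 20% = €21800
  €236000 × 28% = €66080
  €115100 × 32% = €36832
  → €132002
  Less low-income housing credit €23000 → €109002

Tentative minimum tax:
  Adjusted income: €541100 + €56600 + €109500 + €57200 = €764400
  Less exemption €99000 → base €665400
  €665400 × 20% = €133080

Excess of tentative minimum tax over mainline income levy: €133080 − €109002 = €24078.

€24078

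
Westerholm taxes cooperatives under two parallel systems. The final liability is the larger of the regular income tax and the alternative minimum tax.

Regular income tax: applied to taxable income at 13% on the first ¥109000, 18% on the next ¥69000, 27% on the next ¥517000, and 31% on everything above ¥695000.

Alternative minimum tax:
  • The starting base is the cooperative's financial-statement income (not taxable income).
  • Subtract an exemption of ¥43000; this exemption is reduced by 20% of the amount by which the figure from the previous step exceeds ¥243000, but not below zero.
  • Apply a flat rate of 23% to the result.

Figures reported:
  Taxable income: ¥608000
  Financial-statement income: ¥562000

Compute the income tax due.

Alternative minimum tax:
  Base (financial-statement income): ¥562000
  Exemption: 20% × (¥562000 − ¥243000) = ¥63800 ≥ ¥43000, so the exemption is fully phased out
  Base: ¥562000 − ¥0 = ¥562000
  ¥562000 × 23% = ¥129260

Regular income tax:
  ¥109000 × 13% = ¥14170
  ¥69000 × 18% = ¥12420
  ¥430000 × 27% = ¥116100
  → ¥142690

¥142690 > ¥129260, so the regular income tax governs.

¥142690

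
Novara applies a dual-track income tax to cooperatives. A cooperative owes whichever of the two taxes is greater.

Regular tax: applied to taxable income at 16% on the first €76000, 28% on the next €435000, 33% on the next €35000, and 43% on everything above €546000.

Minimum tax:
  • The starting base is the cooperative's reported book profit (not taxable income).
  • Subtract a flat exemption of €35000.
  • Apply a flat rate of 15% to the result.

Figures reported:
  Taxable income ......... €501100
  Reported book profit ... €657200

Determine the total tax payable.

€131188

Regular tax:
  €76000 × 16% = €12160
  €425100 × 28% = €119028
  → €131188

Minimum tax:
  Base (reported book profit): €657200
  Less exemption €35000 → base €622200
  €622200 × 15% = €93330

€131188 > €93330, so the regular tax governs.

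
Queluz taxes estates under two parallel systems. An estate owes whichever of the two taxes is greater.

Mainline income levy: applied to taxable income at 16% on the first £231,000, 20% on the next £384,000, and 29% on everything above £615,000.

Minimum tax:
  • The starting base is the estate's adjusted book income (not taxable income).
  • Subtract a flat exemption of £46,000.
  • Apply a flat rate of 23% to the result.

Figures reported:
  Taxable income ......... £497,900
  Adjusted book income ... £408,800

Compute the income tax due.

Minimum tax:
  Base (adjusted book income): £408,800
  Less exemption £46,000 → base £362,800
  £362,800 × 23% = £83,444

Mainline income levy:
  £231,000 × 16% = £36,960
  £266,900 × 20% = £53,380
  → £90,340

£90,340 > £83,444, so the mainline income levy governs.

£90,340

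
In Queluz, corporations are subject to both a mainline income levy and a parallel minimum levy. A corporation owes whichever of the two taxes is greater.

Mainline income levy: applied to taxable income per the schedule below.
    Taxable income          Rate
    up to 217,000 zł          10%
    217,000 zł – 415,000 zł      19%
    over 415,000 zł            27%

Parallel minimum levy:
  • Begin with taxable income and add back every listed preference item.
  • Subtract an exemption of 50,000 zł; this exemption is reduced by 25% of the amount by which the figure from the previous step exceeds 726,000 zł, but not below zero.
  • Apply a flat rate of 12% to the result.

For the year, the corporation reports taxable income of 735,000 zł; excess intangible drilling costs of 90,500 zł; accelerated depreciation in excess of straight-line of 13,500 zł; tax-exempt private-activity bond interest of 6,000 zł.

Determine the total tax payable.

Parallel minimum levy:
  Adjusted income: 735,000 zł + 90,500 zł + 13,500 zł + 6,000 zł = 845,000 zł
  Exemption: 50,000 zł − 25% × (845,000 zł − 726,000 zł) = 50,000 zł − 29,750 zł = 20,250 zł
  Base: 845,000 zł − 20,250 zł = 824,750 zł
  824,750 zł × 12% = 98,970 zł

Mainline income levy:
  217,000 zł × 10% = 21,700 zł
  198,000 zł × 19% = 37,620 zł
  320,000 zł × 27% = 86,400 zł
  → 145,720 zł

145,720 zł > 98,970 zł, so the mainline income levy governs.

145,720 zł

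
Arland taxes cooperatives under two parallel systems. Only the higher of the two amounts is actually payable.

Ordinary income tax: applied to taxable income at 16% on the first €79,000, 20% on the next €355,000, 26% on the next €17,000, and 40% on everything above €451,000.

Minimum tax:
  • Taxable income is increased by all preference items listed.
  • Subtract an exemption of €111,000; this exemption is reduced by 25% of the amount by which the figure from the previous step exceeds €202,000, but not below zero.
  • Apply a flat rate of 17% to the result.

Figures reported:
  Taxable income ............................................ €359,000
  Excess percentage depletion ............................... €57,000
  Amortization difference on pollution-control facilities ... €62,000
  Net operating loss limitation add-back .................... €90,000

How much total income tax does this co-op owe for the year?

€93,245

Minimum tax:
  Adjusted income: €359,000 + €57,000 + €62,000 + €90,000 = €568,000
  Exemption: €111,000 − 25% × (€568,000 − €202,000) = €111,000 − €91,500 = €19,500
  Base: €568,000 − €19,500 = €548,500
  €548,500 × 17% = €93,245

Ordinary income tax:
  €79,000 × 16% = €12,640
  €280,000 × 20% = €56,000
  → €68,640

€93,245 > €68,640, so the minimum tax is the binding amount.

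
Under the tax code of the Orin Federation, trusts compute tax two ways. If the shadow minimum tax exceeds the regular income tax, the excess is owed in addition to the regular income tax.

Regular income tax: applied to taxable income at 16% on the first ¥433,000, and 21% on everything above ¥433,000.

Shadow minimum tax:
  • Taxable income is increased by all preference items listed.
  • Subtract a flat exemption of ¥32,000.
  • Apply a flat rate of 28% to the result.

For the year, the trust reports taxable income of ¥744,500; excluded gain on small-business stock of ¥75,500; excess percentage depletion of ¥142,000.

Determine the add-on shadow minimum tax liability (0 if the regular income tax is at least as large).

¥125,705

Regular income tax:
  ¥433,000 × 16% = ¥69,280
  ¥311,500 × 21% = ¥65,415
  → ¥134,695

Shadow minimum tax:
  Adjusted income: ¥744,500 + ¥75,500 + ¥142,000 = ¥962,000
  Less exemption ¥32,000 → base ¥930,000
  ¥930,000 × 28% = ¥260,400

Excess of shadow minimum tax over regular income tax: ¥260,400 − ¥134,695 = ¥125,705.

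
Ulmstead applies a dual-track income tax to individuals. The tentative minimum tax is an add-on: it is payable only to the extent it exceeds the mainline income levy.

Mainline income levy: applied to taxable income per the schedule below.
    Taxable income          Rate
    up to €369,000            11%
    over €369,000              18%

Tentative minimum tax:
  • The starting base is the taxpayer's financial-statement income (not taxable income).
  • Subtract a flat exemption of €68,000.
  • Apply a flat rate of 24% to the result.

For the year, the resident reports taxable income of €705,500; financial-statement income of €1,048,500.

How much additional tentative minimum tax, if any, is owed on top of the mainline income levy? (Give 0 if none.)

€134,160

Mainline income levy:
  €369,000 × 11% = €40,590
  €336,500 × 18% = €60,570
  → €101,160

Tentative minimum tax:
  Base (financial-statement income): €1,048,500
  Less exemption €68,000 → base €980,500
  €980,500 × 24% = €235,320

Excess of tentative minimum tax over mainline income levy: €235,320 − €101,160 = €134,160.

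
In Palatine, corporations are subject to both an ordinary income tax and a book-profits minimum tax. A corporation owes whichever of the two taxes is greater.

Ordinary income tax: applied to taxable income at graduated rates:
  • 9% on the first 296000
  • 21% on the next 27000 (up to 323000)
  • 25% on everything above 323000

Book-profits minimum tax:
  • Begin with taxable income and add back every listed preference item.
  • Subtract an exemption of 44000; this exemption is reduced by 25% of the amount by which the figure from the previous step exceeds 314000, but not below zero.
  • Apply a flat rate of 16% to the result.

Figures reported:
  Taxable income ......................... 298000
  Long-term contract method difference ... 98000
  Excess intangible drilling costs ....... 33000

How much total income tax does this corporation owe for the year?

Book-profits minimum tax:
  Adjusted income: 298000 + 98000 + 33000 = 429000
  Exemption: 44000 − 25% × (429000 − 314000) = 44000 − 28750 = 15250
  Base: 429000 − 15250 = 413750
  413750 × 16% = 66200

Ordinary income tax:
  296000 × 9% = 26640
  2000 × 21% = 420
  → 27060

66200 > 27060, so the book-profits minimum tax is the binding amount.

66200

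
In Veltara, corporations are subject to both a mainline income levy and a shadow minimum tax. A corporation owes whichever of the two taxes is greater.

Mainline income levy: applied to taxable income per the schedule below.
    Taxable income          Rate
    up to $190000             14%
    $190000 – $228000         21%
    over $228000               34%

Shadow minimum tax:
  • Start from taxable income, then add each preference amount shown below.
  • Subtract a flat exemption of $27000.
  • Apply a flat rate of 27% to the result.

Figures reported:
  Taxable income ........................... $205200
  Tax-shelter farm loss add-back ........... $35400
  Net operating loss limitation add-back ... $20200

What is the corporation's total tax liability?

$63126

Shadow minimum tax:
  Adjusted income: $205200 + $35400 + $20200 = $260800
  Less exemption $27000 → base $233800
  $233800 × 27% = $63126

Mainline income levy:
  $190000 × 14% = $26600
  $15200 × 21% = $3192
  → $29792

$63126 > $29792, so the shadow minimum tax is the binding amount.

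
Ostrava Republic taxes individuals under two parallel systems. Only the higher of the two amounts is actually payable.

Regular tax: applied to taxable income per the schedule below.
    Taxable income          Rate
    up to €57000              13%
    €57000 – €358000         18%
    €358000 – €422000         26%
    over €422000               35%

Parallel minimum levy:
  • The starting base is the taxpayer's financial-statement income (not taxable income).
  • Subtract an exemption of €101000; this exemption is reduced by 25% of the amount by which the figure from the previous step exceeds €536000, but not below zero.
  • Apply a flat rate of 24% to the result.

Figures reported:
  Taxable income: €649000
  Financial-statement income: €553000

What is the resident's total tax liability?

Regular tax:
  €57000 × 13% = €7410
  €301000 × 18% = €54180
  €64000 × 26% = €16640
  €227000 × 35% = €79450
  → €157680

Parallel minimum levy:
  Base (financial-statement income): €553000
  Exemption: €101000 − 25% × (€553000 − €536000) = €101000 − €4250 = €96750
  Base: €553000 − €96750 = €456250
  €456250 × 24% = €109500

€157680 > €109500, so the regular tax governs.

€157680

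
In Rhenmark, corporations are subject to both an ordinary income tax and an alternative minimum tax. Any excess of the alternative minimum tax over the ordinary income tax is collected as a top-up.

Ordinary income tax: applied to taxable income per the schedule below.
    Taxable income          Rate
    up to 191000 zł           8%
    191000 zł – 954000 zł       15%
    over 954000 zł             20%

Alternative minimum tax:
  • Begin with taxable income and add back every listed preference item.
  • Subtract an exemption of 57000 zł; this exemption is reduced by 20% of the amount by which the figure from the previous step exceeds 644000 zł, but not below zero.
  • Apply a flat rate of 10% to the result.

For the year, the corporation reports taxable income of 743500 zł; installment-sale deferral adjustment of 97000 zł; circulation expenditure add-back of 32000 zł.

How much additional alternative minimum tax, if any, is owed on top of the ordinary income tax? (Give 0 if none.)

Alternative minimum tax:
  Adjusted income: 743500 zł + 97000 zł + 32000 zł = 872500 zł
  Exemption: 57000 zł − 20% × (872500 zł − 644000 zł) = 57000 zł − 45700 zł = 11300 zł
  Base: 872500 zł − 11300 zł = 861200 zł
  861200 zł × 10% = 86120 zł

Ordinary income tax:
  191000 zł × 8% = 15280 zł
  552500 zł × 15% = 82875 zł
  → 98155 zł

86120 zł ≤ 98155 zł, so no add-on is due.

0 zł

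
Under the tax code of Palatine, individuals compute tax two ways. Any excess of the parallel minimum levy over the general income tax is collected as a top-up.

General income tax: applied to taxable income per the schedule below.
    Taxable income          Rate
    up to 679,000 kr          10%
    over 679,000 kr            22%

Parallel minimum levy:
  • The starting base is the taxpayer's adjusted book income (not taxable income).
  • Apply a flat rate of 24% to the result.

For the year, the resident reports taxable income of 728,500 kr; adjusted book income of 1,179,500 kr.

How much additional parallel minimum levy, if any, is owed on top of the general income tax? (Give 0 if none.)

General income tax:
  679,000 kr × 10% = 67,900 kr
  49,500 kr × 22% = 10,890 kr
  → 78,790 kr

Parallel minimum levy:
  Base (adjusted book income): 1,179,500 kr
  1,179,500 kr × 24% = 283,080 kr

Excess of parallel minimum levy over general income tax: 283,080 kr − 78,790 kr = 204,290 kr.

204,290 kr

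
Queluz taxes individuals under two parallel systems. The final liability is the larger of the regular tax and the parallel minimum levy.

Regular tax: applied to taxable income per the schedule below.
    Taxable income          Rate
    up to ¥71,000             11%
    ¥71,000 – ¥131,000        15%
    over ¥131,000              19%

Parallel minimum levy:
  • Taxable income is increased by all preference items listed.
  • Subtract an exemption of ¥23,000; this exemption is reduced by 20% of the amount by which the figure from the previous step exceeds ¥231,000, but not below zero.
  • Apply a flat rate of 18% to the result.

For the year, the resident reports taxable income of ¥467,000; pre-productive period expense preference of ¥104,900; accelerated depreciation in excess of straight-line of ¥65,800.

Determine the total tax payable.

Regular tax:
  ¥71,000 × 11% = ¥7,810
  ¥60,000 × 15% = ¥9,000
  ¥336,000 × 19% = ¥63,840
  → ¥80,650

Parallel minimum levy:
  Adjusted income: ¥467,000 + ¥104,900 + ¥65,800 = ¥637,700
  Exemption: 20% × (¥637,700 − ¥231,000) = ¥81,340 ≥ ¥23,000, so the exemption is fully phased out
  Base: ¥637,700 − ¥0 = ¥637,700
  ¥637,700 × 18% = ¥114,786

¥114,786 > ¥80,650, so the parallel minimum levy is the binding amount.

¥114,786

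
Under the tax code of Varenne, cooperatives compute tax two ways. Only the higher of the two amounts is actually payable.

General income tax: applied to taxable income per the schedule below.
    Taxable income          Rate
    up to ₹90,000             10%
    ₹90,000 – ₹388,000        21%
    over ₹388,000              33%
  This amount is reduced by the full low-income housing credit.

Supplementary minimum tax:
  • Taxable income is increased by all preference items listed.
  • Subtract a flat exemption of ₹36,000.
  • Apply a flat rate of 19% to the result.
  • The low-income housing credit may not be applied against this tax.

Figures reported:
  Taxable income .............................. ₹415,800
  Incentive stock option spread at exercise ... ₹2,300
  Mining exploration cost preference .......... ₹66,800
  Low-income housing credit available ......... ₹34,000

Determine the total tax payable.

Supplementary minimum tax:
  Adjusted income: ₹415,800 + ₹2,300 + ₹66,800 = ₹484,900
  Less exemption ₹36,000 → base ₹448,900
  ₹448,900 × 19% = ₹85,291

General income tax:
  ₹90,000 × 10% = ₹9,000
  ₹298,000 × 21% = ₹62,580
  ₹27,800 × 33% = ₹9,174
  → ₹80,754
  Less low-income housing credit ₹34,000 → ₹46,754

₹85,291 > ₹46,754, so the supplementary minimum tax is the binding amount.

₹85,291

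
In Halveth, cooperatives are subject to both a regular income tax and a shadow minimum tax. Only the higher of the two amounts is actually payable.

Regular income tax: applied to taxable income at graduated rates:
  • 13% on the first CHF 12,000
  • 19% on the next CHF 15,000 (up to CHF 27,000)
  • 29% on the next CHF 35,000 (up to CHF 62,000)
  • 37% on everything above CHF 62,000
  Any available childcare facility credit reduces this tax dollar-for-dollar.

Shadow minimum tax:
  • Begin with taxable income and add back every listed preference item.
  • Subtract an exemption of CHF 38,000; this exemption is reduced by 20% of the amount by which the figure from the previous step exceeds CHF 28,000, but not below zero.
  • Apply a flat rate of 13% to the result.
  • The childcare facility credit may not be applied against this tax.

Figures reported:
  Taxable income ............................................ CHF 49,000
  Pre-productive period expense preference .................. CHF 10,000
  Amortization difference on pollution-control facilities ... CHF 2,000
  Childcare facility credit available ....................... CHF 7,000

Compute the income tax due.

Shadow minimum tax:
  Adjusted income: CHF 49,000 + CHF 10,000 + CHF 2,000 = CHF 61,000
  Exemption: CHF 38,000 − 20% × (CHF 61,000 − CHF 28,000) = CHF 38,000 − CHF 6,600 = CHF 31,400
  Base: CHF 61,000 − CHF 31,400 = CHF 29,600
  CHF 29,600 × 13% = CHF 3,848

Regular income tax:
  CHF 12,000 × 13% = CHF 1,560
  CHF 15,000 × 19% = CHF 2,850
  CHF 22,000 × 29% = CHF 6,380
  → CHF 10,790
  Less childcare facility credit CHF 7,000 → CHF 3,790

CHF 3,848 > CHF 3,790, so the shadow minimum tax is the binding amount.

CHF 3,848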